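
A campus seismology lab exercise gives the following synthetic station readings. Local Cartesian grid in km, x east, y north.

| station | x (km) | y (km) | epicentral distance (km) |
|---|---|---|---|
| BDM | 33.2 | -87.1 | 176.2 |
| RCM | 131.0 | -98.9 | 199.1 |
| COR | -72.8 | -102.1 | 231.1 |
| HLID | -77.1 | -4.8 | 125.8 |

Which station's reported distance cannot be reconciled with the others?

Solve using three stations at a time. Using BDM, RCM, COR (subtract circle equations pairwise → linear system) gives (x, y) ≈ (59.9, 87.4).
Distances from that point to each station vs reported:
  BDM: calculated 176.5 vs reported 176.2 → residual 0.3 km
  RCM: calculated 199.4 vs reported 199.1 → residual 0.3 km
  COR: calculated 231.3 vs reported 231.1 → residual 0.2 km
  HLID: calculated 165.1 vs reported 125.8 → residual 39.3 km
BDM, RCM, COR are mutually consistent (residuals ≈ 0); HLID is off by 39.3 km.

HLID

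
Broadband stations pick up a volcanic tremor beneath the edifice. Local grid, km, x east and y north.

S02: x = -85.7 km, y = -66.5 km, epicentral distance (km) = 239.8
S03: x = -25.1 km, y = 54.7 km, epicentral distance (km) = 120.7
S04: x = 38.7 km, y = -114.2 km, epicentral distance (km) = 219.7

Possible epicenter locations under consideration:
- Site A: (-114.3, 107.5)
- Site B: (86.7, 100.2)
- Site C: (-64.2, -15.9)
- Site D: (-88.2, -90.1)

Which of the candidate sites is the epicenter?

Site B

For each candidate, compare |candidate − station| to the reported distance:
Site A: residuals S02 63.5, S03 17.0, S04 49.7 → max 63.5 km
Site B: residuals S02 0.0, S03 0.0, S04 0.0 → max 0.0 km
Site C: residuals S02 184.8, S03 40.0, S04 77.4 → max 184.8 km
Site D: residuals S02 216.1, S03 37.3, S04 90.5 → max 216.1 km
Only Site B has all residuals ≈ 0.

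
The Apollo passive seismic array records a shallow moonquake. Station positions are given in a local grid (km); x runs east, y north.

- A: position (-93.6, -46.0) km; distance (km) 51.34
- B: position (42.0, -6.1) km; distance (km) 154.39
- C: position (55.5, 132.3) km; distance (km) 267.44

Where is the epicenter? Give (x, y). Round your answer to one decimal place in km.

x ≈ -83.3 km, y ≈ -96.3 km

Circle about each station: (x + 93.6)² + (y + 46.0)² = 51.34²; (x − 42.0)² + (y + 6.1)² = 154.39²; (x − 55.5)² + (y − 132.3)² = 267.44².
Subtracting the A equation from the B and C equations removes the quadratic terms:
271.2 x + 79.8 y = -30276.23
298.2 x + 356.6 y = -59181.78
Solving the 2×2 system: x ≈ -83.3, y ≈ -96.3 km.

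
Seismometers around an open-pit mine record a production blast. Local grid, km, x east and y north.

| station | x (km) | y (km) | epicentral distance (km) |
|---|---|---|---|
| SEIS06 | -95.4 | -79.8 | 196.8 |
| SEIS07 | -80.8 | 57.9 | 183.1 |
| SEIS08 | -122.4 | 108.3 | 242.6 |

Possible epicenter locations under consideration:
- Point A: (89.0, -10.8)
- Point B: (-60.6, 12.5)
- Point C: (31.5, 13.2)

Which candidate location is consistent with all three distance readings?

For each candidate, compare |candidate − station| to the reported distance:
Point A: residuals SEIS06 0.1, SEIS07 0.1, SEIS08 0.0 → max 0.1 km
Point B: residuals SEIS06 98.2, SEIS07 133.4, SEIS08 128.6 → max 133.4 km
Point C: residuals SEIS06 39.5, SEIS07 62.2, SEIS08 61.7 → max 62.2 km
Only Point A has all residuals ≈ 0.

Point A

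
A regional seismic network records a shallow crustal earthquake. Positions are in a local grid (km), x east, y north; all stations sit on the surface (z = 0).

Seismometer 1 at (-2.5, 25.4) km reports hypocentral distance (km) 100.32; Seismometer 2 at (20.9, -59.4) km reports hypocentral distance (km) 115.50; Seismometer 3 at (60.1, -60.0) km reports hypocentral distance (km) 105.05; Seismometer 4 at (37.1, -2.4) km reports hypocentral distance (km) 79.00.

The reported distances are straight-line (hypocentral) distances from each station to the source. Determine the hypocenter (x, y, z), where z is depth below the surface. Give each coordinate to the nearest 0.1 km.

Each station gives a sphere (x−x_i)² + (y−y_i)² + z² = d_i² (stations at z=0).
Subtracting the Seismometer 1 sphere from Seismometer 2 and Seismometer 3: z² cancels, leaving linear equations in x and y:
46.8 x − 169.6 y = 37.61
125.2 x − 170.8 y = 5589.20
Solving: x ≈ 71.108, y ≈ 19.400 km (keep extra digits for the depth step; rounded: 71.1, 19.4).
Then from the Seismometer 1 sphere: z² = 100.32² − (x + 2.5)² − (y − 25.4)² with x = 71.108, y = 19.400, so z ≈ 67.897 ≈ 67.9 km.
Check against Seismometer 4 (with the unrounded solution): distance 79.00 ≈ 79.00 km. ✓

(71.1, 19.4, 67.9)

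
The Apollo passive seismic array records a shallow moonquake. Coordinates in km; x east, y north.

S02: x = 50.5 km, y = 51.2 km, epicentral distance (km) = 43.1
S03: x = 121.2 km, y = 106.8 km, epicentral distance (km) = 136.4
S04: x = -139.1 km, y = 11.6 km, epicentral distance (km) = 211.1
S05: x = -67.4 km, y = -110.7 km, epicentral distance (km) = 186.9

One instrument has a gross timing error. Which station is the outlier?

Solve using three stations at a time. Using S02, S04, S05 (subtract circle equations pairwise → linear system) gives (x, y) ≈ (72.0, 13.8).
Distances from that point to each station vs reported:
  S02: calculated 43.1 vs reported 43.1 → residual 0.0 km
  S03: calculated 105.2 vs reported 136.4 → residual 31.2 km
  S04: calculated 211.1 vs reported 211.1 → residual 0.0 km
  S05: calculated 186.9 vs reported 186.9 → residual 0.0 km
S02, S04, S05 are mutually consistent (residuals ≈ 0); S03 is off by 31.2 km.

S03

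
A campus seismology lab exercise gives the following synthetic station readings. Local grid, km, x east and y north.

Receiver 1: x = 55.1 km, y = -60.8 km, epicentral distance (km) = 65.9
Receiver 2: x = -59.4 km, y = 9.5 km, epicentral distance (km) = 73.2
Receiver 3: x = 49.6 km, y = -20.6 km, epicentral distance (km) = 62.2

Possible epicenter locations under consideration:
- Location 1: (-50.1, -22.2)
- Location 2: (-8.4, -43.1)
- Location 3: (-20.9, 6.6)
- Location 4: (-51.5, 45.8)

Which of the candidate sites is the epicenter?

For each candidate, compare |candidate − station| to the reported distance:
Location 1: residuals Receiver 1 46.2, Receiver 2 40.2, Receiver 3 37.5 → max 46.2 km
Location 2: residuals Receiver 1 0.0, Receiver 2 0.1, Receiver 3 0.0 → max 0.1 km
Location 3: residuals Receiver 1 35.7, Receiver 2 34.6, Receiver 3 13.4 → max 35.7 km
Location 4: residuals Receiver 1 84.9, Receiver 2 36.1, Receiver 3 58.8 → max 84.9 km
Only Location 2 has all residuals ≈ 0.

Location 2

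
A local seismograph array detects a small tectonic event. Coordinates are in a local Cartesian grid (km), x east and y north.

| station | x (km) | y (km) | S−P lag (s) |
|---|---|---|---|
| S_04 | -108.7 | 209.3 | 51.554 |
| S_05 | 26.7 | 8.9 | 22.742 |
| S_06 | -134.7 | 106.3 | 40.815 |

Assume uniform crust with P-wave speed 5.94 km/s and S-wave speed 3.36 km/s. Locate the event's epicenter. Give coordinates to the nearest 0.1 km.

23.4 km east, -167.0 km north

Distance from S−P lag: d = Δt · v_P v_S / (v_P − v_S) = Δt · (5.94·3.36)/(5.94−3.36) ≈ 7.7358·Δt.
So d_S_04 = 398.81, d_S_05 = 175.93, d_S_06 = 315.74 km.
Circle about each station: (x + 108.7)² + (y − 209.3)² = 398.81²; (x − 26.7)² + (y − 8.9)² = 175.93²; (x + 134.7)² + (y − 106.3)² = 315.74².
Subtracting the S_04 equation from the S_05 and S_06 equations removes the quadratic terms:
270.8 x − 400.8 y = 73267.97
-52.0 x − 206.0 y = 33179.27
Solving the 2×2 system: x ≈ 23.4, y ≈ -167.0 km.
Check against S_04 (with the unrounded x, y): √((x + 108.7)²+(y − 209.3)²) = 398.80 ≈ 398.81 km. ✓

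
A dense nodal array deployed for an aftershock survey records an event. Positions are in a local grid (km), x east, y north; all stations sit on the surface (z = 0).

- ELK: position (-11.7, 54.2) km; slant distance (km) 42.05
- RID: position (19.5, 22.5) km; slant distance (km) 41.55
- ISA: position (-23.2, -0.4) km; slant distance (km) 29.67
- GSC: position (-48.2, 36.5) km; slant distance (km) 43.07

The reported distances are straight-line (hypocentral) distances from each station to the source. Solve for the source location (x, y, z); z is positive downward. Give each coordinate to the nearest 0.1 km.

x ≈ -15.7 km, y ≈ 18.4 km, depth ≈ 21.7 km

Each station gives a sphere (x−x_i)² + (y−y_i)² + z² = d_i² (stations at z=0).
Subtracting the ELK sphere from RID and ISA: z² cancels, leaving linear equations in x and y:
62.4 x − 63.4 y = -2146.23
-23.0 x − 109.2 y = -1648.24
Solving: x ≈ -15.699, y ≈ 18.400 km (keep extra digits for the depth step; rounded: -15.7, 18.4).
Then from the ELK sphere: z² = 42.05² − (x + 11.7)² − (y − 54.2)² with x = -15.699, y = 18.400, so z ≈ 21.693 ≈ 21.7 km.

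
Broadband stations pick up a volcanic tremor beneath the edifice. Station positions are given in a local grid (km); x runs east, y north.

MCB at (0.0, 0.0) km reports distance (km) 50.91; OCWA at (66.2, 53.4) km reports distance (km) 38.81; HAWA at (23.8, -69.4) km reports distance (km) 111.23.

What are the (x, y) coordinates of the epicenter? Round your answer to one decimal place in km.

Circle about each station: x² + y² = 50.91²; (x − 66.2)² + (y − 53.4)² = 38.81²; (x − 23.8)² + (y + 69.4)² = 111.23².
Subtracting pairs of circle equations eliminates x²+y² and gives linear equations (the radical axes):
132.4 x + 106.8 y = 8319.61
47.6 x − 138.8 y = -4397.48
Solving the 2×2 system: x ≈ 29.2, y ≈ 41.7 km.
Check against MCB (with the unrounded x, y): √(x²+y²) = 50.91 ≈ 50.91 km. ✓

x ≈ 29.2 km, y ≈ 41.7 km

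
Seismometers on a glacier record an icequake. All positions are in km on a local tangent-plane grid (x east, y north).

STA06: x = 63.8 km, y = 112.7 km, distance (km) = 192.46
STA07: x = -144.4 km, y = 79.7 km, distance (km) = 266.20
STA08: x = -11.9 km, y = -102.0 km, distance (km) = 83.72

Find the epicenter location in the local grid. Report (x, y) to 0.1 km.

Circle about each station: (x − 63.8)² + (y − 112.7)² = 192.46²; (x + 144.4)² + (y − 79.7)² = 266.20²; (x + 11.9)² + (y + 102.0)² = 83.72².
Subtracting pairs of circle equations eliminates x²+y² and gives linear equations (the radical axes):
-416.4 x − 66.0 y = -23389.87
-151.4 x − 429.4 y = 23805.69
Solving the 2×2 system: x ≈ 68.8, y ≈ -79.7 km.
Check against STA06 (with the unrounded x, y): √((x − 63.8)²+(y − 112.7)²) = 192.46 ≈ 192.46 km. ✓

x ≈ 68.8 km, y ≈ -79.7 km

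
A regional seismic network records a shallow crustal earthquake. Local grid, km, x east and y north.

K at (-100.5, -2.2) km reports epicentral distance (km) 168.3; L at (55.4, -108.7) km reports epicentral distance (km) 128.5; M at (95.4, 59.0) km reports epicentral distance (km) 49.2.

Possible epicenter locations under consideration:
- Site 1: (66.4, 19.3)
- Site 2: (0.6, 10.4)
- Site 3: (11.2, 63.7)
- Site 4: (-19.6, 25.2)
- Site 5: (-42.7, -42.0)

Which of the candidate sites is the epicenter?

For each candidate, compare |candidate − station| to the reported distance:
Site 1: residuals K 0.0, L 0.0, M 0.0 → max 0.0 km
Site 2: residuals K 66.4, L 2.6, M 57.3 → max 66.4 km
Site 3: residuals K 38.6, L 49.5, M 35.1 → max 49.5 km
Site 4: residuals K 82.9, L 25.0, M 70.7 → max 82.9 km
Site 5: residuals K 98.1, L 9.9, M 121.9 → max 121.9 km
Only Site 1 has all residuals ≈ 0.

Site 1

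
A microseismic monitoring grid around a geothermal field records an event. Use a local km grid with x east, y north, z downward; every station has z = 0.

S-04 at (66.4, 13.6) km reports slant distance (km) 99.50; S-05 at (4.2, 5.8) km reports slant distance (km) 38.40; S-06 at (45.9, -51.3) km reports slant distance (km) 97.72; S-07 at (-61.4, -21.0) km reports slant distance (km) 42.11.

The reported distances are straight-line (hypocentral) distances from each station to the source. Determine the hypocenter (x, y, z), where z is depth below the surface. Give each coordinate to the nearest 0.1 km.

Each station gives a sphere (x−x_i)² + (y−y_i)² + z² = d_i² (stations at z=0).
Subtracting the S-04 sphere from S-05 and S-06: z² cancels, leaving linear equations in x and y:
-124.4 x − 15.6 y = 3883.05
-41.0 x − 129.8 y = 495.63
Solving: x ≈ -32.003, y ≈ 6.290 km (keep extra digits for the depth step; rounded: -32.0, 6.3).
Then from the S-04 sphere: z² = 99.50² − (x − 66.4)² − (y − 13.6)² with x = -32.003, y = 6.290, so z ≈ 12.793 ≈ 12.8 km.

x ≈ -32.0 km, y ≈ 6.3 km, depth ≈ 12.8 km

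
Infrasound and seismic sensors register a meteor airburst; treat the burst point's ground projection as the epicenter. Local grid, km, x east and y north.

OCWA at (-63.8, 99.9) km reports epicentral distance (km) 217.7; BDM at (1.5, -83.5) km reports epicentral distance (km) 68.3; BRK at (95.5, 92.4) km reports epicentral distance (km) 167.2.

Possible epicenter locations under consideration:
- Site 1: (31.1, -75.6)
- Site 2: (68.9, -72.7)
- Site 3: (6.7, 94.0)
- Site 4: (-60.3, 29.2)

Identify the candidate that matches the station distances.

For each candidate, compare |candidate − station| to the reported distance:
Site 1: residuals OCWA 18.2, BDM 37.7, BRK 12.7 → max 37.7 km
Site 2: residuals OCWA 0.0, BDM 0.0, BRK 0.0 → max 0.0 km
Site 3: residuals OCWA 147.0, BDM 109.3, BRK 78.4 → max 147.0 km
Site 4: residuals OCWA 146.9, BDM 60.2, BRK 0.9 → max 146.9 km
Only Site 2 has all residuals ≈ 0.

Site 2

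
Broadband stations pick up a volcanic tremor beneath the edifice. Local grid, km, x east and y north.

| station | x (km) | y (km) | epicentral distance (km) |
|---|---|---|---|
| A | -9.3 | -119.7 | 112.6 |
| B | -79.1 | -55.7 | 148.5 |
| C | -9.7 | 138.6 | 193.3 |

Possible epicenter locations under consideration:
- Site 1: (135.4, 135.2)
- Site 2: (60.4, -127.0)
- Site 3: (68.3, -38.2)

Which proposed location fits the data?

For each candidate, compare |candidate − station| to the reported distance:
Site 1: residuals A 180.5, B 138.6, C 48.2 → max 180.5 km
Site 2: residuals A 42.5, B 8.2, C 81.4 → max 81.4 km
Site 3: residuals A 0.1, B 0.1, C 0.1 → max 0.1 km
Only Site 3 has all residuals ≈ 0.

Site 3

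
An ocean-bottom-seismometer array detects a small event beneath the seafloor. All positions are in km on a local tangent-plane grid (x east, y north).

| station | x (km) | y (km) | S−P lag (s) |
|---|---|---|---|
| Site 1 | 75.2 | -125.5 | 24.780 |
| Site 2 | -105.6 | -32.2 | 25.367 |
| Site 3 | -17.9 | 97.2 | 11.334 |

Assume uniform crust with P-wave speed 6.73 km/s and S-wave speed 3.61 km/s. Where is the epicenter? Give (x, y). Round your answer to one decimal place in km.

Distance from S−P lag: d = Δt · v_P v_S / (v_P − v_S) = Δt · (6.73·3.61)/(6.73−3.61) ≈ 7.7870·Δt.
So d_Site 1 = 192.96, d_Site 2 = 197.53, d_Site 3 = 88.26 km.
Circle about each station: (x − 75.2)² + (y + 125.5)² = 192.96²; (x + 105.6)² + (y + 32.2)² = 197.53²; (x + 17.9)² + (y − 97.2)² = 88.26².
Subtracting the Site 1 equation from the Site 2 and Site 3 equations removes the quadratic terms:
-361.6 x + 186.6 y = -11001.63
-186.2 x + 445.4 y = 17806.69
Solving the 2×2 system: x ≈ 65.1, y ≈ 67.2 km.
Check against Site 1 (with the unrounded x, y): √((x − 75.2)²+(y + 125.5)²) = 192.96 ≈ 192.96 km. ✓

x ≈ 65.1 km, y ≈ 67.2 km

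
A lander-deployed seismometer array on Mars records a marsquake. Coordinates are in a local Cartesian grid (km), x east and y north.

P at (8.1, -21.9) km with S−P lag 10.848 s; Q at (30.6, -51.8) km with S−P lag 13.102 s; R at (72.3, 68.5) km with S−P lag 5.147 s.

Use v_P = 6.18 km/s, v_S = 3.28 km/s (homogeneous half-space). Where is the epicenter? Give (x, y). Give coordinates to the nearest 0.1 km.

(57.3, 35.8)

Distance from S−P lag: d = Δt · v_P v_S / (v_P − v_S) = Δt · (6.18·3.28)/(6.18−3.28) ≈ 6.9898·Δt.
So d_P = 75.83, d_Q = 91.58, d_R = 35.98 km.
Circle about each station: (x − 8.1)² + (y + 21.9)² = 75.83²; (x − 30.6)² + (y + 51.8)² = 91.58²; (x − 72.3)² + (y − 68.5)² = 35.98².
Subtracting pairs of circle equations eliminates x²+y² and gives linear equations (the radical axes):
45.0 x − 59.8 y = 437.67
128.4 x + 180.8 y = 13829.95
Solving the 2×2 system: x ≈ 57.3, y ≈ 35.8 km.
Check against P (with the unrounded x, y): √((x − 8.1)²+(y + 21.9)²) = 75.83 ≈ 75.83 km. ✓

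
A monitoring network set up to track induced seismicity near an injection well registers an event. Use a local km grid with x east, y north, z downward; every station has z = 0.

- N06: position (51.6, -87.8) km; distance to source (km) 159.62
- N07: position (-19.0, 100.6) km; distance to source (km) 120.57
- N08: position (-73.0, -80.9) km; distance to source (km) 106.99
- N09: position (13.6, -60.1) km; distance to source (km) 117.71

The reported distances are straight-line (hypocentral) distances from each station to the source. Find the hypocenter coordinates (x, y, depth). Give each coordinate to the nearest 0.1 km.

Each station gives a sphere (x−x_i)² + (y−y_i)² + z² = d_i² (stations at z=0).
Subtracting the N06 sphere from N07 and N08: z² cancels, leaving linear equations in x and y:
-141.2 x + 376.8 y = 11051.38
-249.2 x + 13.8 y = 15534.09
Solving: x ≈ -61.998, y ≈ 6.097 km (keep extra digits for the depth step; rounded: -62.0, 6.1).
Then from the N06 sphere: z² = 159.62² − (x − 51.6)² − (y + 87.8)² with x = -61.998, y = 6.097, so z ≈ 61.298 ≈ 61.3 km.
Check against N09 (with the unrounded solution): distance 117.71 ≈ 117.71 km. ✓

x ≈ -62.0 km, y ≈ 6.1 km, depth ≈ 61.3 km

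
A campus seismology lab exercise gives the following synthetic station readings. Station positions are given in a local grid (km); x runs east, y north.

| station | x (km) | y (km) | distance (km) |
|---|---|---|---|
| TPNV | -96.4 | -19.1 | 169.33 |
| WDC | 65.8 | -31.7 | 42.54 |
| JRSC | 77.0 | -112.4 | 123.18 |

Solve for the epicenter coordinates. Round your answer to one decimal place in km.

(70.3, 10.6)

Circle about each station: (x + 96.4)² + (y + 19.1)² = 169.33²; (x − 65.8)² + (y + 31.7)² = 42.54²; (x − 77.0)² + (y + 112.4)² = 123.18².
Subtracting the TPNV equation from the WDC and JRSC equations removes the quadratic terms:
324.4 x − 25.2 y = 22539.76
346.8 x − 186.6 y = 22404.33
Solving the 2×2 system: x ≈ 70.3, y ≈ 10.6 km.
Check against TPNV (with the unrounded x, y): √((x + 96.4)²+(y + 19.1)²) = 169.33 ≈ 169.33 km. ✓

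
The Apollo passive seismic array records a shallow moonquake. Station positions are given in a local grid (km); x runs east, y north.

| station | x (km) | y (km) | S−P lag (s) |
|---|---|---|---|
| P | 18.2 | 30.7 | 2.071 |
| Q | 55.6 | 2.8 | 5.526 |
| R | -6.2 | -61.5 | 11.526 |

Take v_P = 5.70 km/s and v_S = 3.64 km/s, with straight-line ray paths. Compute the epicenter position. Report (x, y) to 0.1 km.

x ≈ 26.1 km, y ≈ 50.0 km

Distance from S−P lag: d = Δt · v_P v_S / (v_P − v_S) = Δt · (5.70·3.64)/(5.70−3.64) ≈ 10.0718·Δt.
So d_P = 20.86, d_Q = 55.66, d_R = 116.09 km.
Circle about each station: (x − 18.2)² + (y − 30.7)² = 20.86²; (x − 55.6)² + (y − 2.8)² = 55.66²; (x + 6.2)² + (y + 61.5)² = 116.09².
Subtracting the P equation from the Q and R equations removes the quadratic terms:
74.8 x − 55.8 y = -837.43
-48.8 x − 184.4 y = -10494.79
Solving the 2×2 system: x ≈ 26.1, y ≈ 50.0 km.
Check against P (with the unrounded x, y): √((x − 18.2)²+(y − 30.7)²) = 20.86 ≈ 20.86 km. ✓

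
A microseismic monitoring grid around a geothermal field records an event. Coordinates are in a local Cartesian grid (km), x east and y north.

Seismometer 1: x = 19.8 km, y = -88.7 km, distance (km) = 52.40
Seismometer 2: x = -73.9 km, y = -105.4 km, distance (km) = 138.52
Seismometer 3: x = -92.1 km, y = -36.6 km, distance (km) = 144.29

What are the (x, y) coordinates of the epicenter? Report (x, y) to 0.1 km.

Circle about each station: (x − 19.8)² + (y + 88.7)² = 52.40²; (x + 73.9)² + (y + 105.4)² = 138.52²; (x + 92.1)² + (y + 36.6)² = 144.29².
Subtracting the Seismometer 1 equation from the Seismometer 2 and Seismometer 3 equations removes the quadratic terms:
-187.4 x − 33.4 y = -8131.39
-223.8 x + 104.2 y = -16511.60
Solving the 2×2 system: x ≈ 51.8, y ≈ -47.2 km.

x ≈ 51.8 km, y ≈ -47.2 km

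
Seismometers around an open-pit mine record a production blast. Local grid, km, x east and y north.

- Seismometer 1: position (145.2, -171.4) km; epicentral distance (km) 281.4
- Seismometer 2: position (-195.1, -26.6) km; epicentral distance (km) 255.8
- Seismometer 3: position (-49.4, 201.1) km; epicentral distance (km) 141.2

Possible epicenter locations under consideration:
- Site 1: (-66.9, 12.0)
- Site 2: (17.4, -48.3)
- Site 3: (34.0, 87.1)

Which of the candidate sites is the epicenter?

Site 3

For each candidate, compare |candidate − station| to the reported distance:
Site 1: residuals Seismometer 1 1.0, Seismometer 2 121.9, Seismometer 3 48.7 → max 121.9 km
Site 2: residuals Seismometer 1 104.0, Seismometer 2 42.2, Seismometer 3 117.0 → max 117.0 km
Site 3: residuals Seismometer 1 0.0, Seismometer 2 0.0, Seismometer 3 0.0 → max 0.0 km
Only Site 3 has all residuals ≈ 0.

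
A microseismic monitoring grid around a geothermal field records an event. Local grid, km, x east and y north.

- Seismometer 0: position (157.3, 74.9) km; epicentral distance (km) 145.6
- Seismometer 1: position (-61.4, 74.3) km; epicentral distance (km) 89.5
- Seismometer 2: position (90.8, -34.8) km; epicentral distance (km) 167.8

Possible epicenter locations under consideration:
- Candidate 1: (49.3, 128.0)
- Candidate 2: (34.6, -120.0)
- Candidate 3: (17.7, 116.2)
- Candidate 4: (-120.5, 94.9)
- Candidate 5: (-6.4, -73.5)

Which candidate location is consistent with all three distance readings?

For each candidate, compare |candidate − station| to the reported distance:
Candidate 1: residuals Seismometer 0 25.3, Seismometer 1 33.5, Seismometer 2 0.2 → max 33.5 km
Candidate 2: residuals Seismometer 0 84.7, Seismometer 1 127.2, Seismometer 2 65.7 → max 127.2 km
Candidate 3: residuals Seismometer 0 0.0, Seismometer 1 0.0, Seismometer 2 0.0 → max 0.0 km
Candidate 4: residuals Seismometer 0 132.9, Seismometer 1 26.9, Seismometer 2 80.1 → max 132.9 km
Candidate 5: residuals Seismometer 0 75.4, Seismometer 1 68.2, Seismometer 2 63.2 → max 75.4 km
Only Candidate 3 has all residuals ≈ 0.

Candidate 3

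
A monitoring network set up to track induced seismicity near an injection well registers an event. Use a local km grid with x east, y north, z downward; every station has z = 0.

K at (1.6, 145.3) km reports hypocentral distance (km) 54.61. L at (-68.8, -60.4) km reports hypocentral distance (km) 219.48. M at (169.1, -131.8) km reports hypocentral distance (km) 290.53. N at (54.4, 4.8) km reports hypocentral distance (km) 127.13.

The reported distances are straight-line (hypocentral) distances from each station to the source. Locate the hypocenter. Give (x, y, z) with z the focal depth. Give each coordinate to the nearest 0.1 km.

(40.9, 126.8, 33.1)

Each station gives a sphere (x−x_i)² + (y−y_i)² + z² = d_i² (stations at z=0).
Subtracting the K sphere from L and M: z² cancels, leaving linear equations in x and y:
-140.8 x − 411.4 y = -57922.27
335.0 x − 554.2 y = -56574.03
Solving: x ≈ 40.889, y ≈ 126.799 km (keep extra digits for the depth step; rounded: 40.9, 126.8).
Then from the K sphere: z² = 54.61² − (x − 1.6)² − (y − 145.3)² with x = 40.889, y = 126.799, so z ≈ 33.111 ≈ 33.1 km.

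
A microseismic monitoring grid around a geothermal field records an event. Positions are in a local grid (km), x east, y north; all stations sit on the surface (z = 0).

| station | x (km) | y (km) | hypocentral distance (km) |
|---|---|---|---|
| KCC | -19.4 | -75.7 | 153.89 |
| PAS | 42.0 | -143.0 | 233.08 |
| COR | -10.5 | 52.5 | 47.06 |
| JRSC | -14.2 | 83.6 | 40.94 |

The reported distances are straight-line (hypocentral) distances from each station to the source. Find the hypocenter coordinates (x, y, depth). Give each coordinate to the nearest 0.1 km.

Each station gives a sphere (x−x_i)² + (y−y_i)² + z² = d_i² (stations at z=0).
Subtracting the KCC sphere from PAS and COR: z² cancels, leaving linear equations in x and y:
122.8 x − 134.6 y = -14538.00
17.8 x + 256.4 y = 18227.14
Solving: x ≈ -37.606, y ≈ 73.699 km (keep extra digits for the depth step; rounded: -37.6, 73.7).
Then from the KCC sphere: z² = 153.89² − (x + 19.4)² − (y + 75.7)² with x = -37.606, y = 73.699, so z ≈ 32.103 ≈ 32.1 km.
Check against JRSC (with the unrounded solution): distance 40.94 ≈ 40.94 km. ✓

x ≈ -37.6 km, y ≈ 73.7 km, depth ≈ 32.1 km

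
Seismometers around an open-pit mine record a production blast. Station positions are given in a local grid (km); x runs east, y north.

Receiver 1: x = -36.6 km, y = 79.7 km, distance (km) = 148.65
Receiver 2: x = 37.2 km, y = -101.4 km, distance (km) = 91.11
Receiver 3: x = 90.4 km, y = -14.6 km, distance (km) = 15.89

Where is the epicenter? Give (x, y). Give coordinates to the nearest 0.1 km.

75.0 km east, -18.5 km north

Circle about each station: (x + 36.6)² + (y − 79.7)² = 148.65²; (x − 37.2)² + (y + 101.4)² = 91.11²; (x − 90.4)² + (y + 14.6)² = 15.89².
Subtracting the Receiver 1 equation from the Receiver 2 and Receiver 3 equations removes the quadratic terms:
147.6 x − 362.2 y = 17769.94
254.0 x − 188.6 y = 22538.00
Solving the 2×2 system: x ≈ 75.0, y ≈ -18.5 km.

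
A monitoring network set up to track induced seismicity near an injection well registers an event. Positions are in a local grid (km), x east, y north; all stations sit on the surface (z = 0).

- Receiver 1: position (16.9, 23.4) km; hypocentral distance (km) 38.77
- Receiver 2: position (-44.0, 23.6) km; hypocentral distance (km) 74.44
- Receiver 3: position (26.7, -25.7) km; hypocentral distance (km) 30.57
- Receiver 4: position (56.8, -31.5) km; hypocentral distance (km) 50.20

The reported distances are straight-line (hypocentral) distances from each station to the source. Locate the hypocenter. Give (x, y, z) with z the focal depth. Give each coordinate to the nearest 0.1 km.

x ≈ 19.5 km, y ≈ -7.4 km, depth ≈ 23.4 km

Each station gives a sphere (x−x_i)² + (y−y_i)² + z² = d_i² (stations at z=0).
Subtracting the Receiver 1 sphere from Receiver 2 and Receiver 3: z² cancels, leaving linear equations in x and y:
-121.8 x + 0.4 y = -2378.41
19.6 x − 98.2 y = 1108.80
Solving: x ≈ 19.503, y ≈ -7.399 km (keep extra digits for the depth step; rounded: 19.5, -7.4).
Then from the Receiver 1 sphere: z² = 38.77² − (x − 16.9)² − (y − 23.4)² with x = 19.503, y = -7.399, so z ≈ 23.404 ≈ 23.4 km.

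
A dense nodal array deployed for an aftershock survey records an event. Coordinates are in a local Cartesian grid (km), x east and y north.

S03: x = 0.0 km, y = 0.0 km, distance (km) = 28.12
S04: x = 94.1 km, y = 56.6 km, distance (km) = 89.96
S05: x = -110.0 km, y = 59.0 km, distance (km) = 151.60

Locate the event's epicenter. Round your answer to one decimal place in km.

Circle about each station: x² + y² = 28.12²; (x − 94.1)² + (y − 56.6)² = 89.96²; (x + 110.0)² + (y − 59.0)² = 151.60².
Subtracting pairs of circle equations eliminates x²+y² and gives linear equations (the radical axes):
188.2 x + 113.2 y = 4756.30
-220.0 x + 118.0 y = -6610.83
Solving the 2×2 system: x ≈ 27.8, y ≈ -4.2 km.
Check against S03 (with the unrounded x, y): √(x²+y²) = 28.11 ≈ 28.12 km. ✓

(27.8, -4.2)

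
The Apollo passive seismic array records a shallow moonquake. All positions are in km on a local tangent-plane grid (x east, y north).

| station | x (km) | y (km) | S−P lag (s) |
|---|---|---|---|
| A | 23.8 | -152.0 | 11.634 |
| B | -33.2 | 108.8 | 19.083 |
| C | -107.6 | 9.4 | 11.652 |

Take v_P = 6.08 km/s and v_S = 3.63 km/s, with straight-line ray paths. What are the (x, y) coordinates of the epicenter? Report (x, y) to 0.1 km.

(-31.7, -63.1)

Distance from S−P lag: d = Δt · v_P v_S / (v_P − v_S) = Δt · (6.08·3.63)/(6.08−3.63) ≈ 9.0083·Δt.
So d_A = 104.80, d_B = 171.91, d_C = 104.97 km.
Circle about each station: (x − 23.8)² + (y + 152.0)² = 104.80²; (x + 33.2)² + (y − 108.8)² = 171.91²; (x + 107.6)² + (y − 9.4)² = 104.97².
Subtracting pairs of circle equations eliminates x²+y² and gives linear equations (the radical axes):
-114.0 x + 521.6 y = -29300.77
-262.8 x + 322.8 y = -12039.98
Solving the 2×2 system: x ≈ -31.7, y ≈ -63.1 km.
Check against A (with the unrounded x, y): √((x − 23.8)²+(y + 152.0)²) = 104.80 ≈ 104.80 km. ✓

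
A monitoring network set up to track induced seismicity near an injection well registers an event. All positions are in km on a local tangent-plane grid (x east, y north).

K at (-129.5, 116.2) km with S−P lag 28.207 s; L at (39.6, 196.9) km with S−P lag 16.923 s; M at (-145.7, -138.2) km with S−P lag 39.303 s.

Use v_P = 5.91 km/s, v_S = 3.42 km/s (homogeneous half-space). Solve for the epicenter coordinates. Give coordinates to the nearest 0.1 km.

(95.0, 71.2)

Distance from S−P lag: d = Δt · v_P v_S / (v_P − v_S) = Δt · (5.91·3.42)/(5.91−3.42) ≈ 8.1173·Δt.
So d_K = 228.97, d_L = 137.37, d_M = 319.04 km.
Circle about each station: (x + 129.5)² + (y − 116.2)² = 228.97²; (x − 39.6)² + (y − 196.9)² = 137.37²; (x + 145.7)² + (y + 138.2)² = 319.04².
Subtracting pairs of circle equations eliminates x²+y² and gives linear equations (the radical axes):
338.2 x + 161.4 y = 43621.82
-32.4 x − 508.8 y = -39304.22
Solving the 2×2 system: x ≈ 95.0, y ≈ 71.2 km.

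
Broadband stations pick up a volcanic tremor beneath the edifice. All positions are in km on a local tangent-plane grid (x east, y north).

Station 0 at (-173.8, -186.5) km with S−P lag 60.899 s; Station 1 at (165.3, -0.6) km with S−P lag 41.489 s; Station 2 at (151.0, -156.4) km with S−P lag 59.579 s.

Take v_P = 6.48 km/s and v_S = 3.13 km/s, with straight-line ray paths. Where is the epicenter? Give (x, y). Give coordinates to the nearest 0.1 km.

Distance from S−P lag: d = Δt · v_P v_S / (v_P − v_S) = Δt · (6.48·3.13)/(6.48−3.13) ≈ 6.0544·Δt.
So d_Station 0 = 368.71, d_Station 1 = 251.19, d_Station 2 = 360.72 km.
Circle about each station: (x + 173.8)² + (y + 186.5)² = 368.71²; (x − 165.3)² + (y + 0.6)² = 251.19²; (x − 151.0)² + (y + 156.4)² = 360.72².
Subtracting the Station 0 equation from the Station 1 and Station 2 equations removes the quadratic terms:
678.2 x + 371.8 y = 35186.41
649.6 x + 60.2 y = -11898.58
Solving the 2×2 system: x ≈ -32.6, y ≈ 154.1 km.
Check against Station 0 (with the unrounded x, y): √((x + 173.8)²+(y + 186.5)²) = 368.71 ≈ 368.71 km. ✓

x ≈ -32.6 km, y ≈ 154.1 km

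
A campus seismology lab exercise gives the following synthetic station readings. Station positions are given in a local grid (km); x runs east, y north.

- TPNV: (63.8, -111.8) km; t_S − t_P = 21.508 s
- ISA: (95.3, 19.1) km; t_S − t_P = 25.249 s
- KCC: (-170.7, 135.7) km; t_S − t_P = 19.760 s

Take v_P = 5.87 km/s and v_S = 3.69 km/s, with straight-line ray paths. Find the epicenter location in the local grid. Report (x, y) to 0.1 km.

Distance from S−P lag: d = Δt · v_P v_S / (v_P − v_S) = Δt · (5.87·3.69)/(5.87−3.69) ≈ 9.9359·Δt.
So d_TPNV = 213.70, d_ISA = 250.87, d_KCC = 196.33 km.
Circle about each station: (x − 63.8)² + (y + 111.8)² = 213.70²; (x − 95.3)² + (y − 19.1)² = 250.87²; (x + 170.7)² + (y − 135.7)² = 196.33².
Subtracting the TPNV equation from the ISA and KCC equations removes the quadratic terms:
63.0 x + 261.8 y = -24390.85
-469.0 x + 495.0 y = 38105.52
Solving the 2×2 system: x ≈ -143.2, y ≈ -58.7 km.

(-143.2, -58.7)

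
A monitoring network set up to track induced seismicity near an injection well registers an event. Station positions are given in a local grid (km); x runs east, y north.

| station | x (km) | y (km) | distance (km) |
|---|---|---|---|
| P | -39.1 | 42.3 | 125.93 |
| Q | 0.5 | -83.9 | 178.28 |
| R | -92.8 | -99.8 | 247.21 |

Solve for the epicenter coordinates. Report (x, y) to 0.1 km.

Circle about each station: (x + 39.1)² + (y − 42.3)² = 125.93²; (x − 0.5)² + (y + 83.9)² = 178.28²; (x + 92.8)² + (y + 99.8)² = 247.21².
Subtracting pairs of circle equations eliminates x²+y² and gives linear equations (the radical axes):
79.2 x − 252.4 y = -12204.03
-107.4 x − 284.2 y = -30000.64
Solving the 2×2 system: x ≈ 82.7, y ≈ 74.3 km.
Check against P (with the unrounded x, y): √((x + 39.1)²+(y − 42.3)²) = 125.94 ≈ 125.93 km. ✓

x ≈ 82.7 km, y ≈ 74.3 km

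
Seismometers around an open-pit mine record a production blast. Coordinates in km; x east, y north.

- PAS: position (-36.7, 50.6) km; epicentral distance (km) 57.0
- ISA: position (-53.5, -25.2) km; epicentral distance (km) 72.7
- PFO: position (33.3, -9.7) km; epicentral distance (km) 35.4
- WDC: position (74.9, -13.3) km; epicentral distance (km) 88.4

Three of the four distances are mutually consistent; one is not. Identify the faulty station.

Solve using three stations at a time. Using PAS, ISA, PFO (subtract circle equations pairwise → linear system) gives (x, y) ≈ (7.4, 14.5).
Distances from that point to each station vs reported:
  PAS: calculated 57.0 vs reported 57.0 → residual 0.0 km
  ISA: calculated 72.7 vs reported 72.7 → residual 0.0 km
  PFO: calculated 35.4 vs reported 35.4 → residual 0.0 km
  WDC: calculated 73.0 vs reported 88.4 → residual 15.4 km
PAS, ISA, PFO are mutually consistent (residuals ≈ 0); WDC is off by 15.4 km.

WDC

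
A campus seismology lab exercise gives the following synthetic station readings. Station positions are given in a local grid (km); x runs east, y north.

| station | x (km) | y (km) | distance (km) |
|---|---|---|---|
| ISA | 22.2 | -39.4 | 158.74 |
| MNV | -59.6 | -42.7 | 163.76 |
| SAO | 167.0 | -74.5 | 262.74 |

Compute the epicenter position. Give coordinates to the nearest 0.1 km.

x ≈ -15.1 km, y ≈ 114.9 km

Circle about each station: (x − 22.2)² + (y + 39.4)² = 158.74²; (x + 59.6)² + (y + 42.7)² = 163.76²; (x − 167.0)² + (y + 74.5)² = 262.74².
Subtracting the ISA equation from the MNV and SAO equations removes the quadratic terms:
-163.6 x − 6.6 y = 1711.30
289.6 x − 70.2 y = -12439.87
Solving the 2×2 system: x ≈ -15.1, y ≈ 114.9 km.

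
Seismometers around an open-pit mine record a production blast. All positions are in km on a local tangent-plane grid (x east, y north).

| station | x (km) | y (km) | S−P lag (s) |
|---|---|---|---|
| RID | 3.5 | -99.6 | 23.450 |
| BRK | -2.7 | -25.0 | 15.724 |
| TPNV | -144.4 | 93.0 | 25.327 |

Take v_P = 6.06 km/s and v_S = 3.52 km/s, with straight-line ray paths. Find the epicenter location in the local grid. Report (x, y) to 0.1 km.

Distance from S−P lag: d = Δt · v_P v_S / (v_P − v_S) = Δt · (6.06·3.52)/(6.06−3.52) ≈ 8.3981·Δt.
So d_RID = 196.94, d_BRK = 132.05, d_TPNV = 212.70 km.
Circle about each station: (x − 3.5)² + (y + 99.6)² = 196.94²; (x + 2.7)² + (y + 25.0)² = 132.05²; (x + 144.4)² + (y − 93.0)² = 212.70².
Subtracting the RID equation from the BRK and TPNV equations removes the quadratic terms:
-12.4 x + 149.2 y = 12048.04
-295.8 x + 385.2 y = 13112.02
Solving the 2×2 system: x ≈ 68.2, y ≈ 86.4 km.
Check against RID (with the unrounded x, y): √((x − 3.5)²+(y + 99.6)²) = 196.95 ≈ 196.94 km. ✓

(68.2, 86.4)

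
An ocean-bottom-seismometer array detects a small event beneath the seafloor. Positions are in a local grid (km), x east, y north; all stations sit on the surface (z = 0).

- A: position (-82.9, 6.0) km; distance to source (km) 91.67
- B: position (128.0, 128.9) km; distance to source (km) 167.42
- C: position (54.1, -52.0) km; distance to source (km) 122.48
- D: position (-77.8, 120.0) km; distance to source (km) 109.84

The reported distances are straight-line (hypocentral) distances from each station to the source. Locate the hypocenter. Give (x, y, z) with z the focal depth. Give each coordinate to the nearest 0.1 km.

(-10.2, 43.8, 41.1)

Each station gives a sphere (x−x_i)² + (y−y_i)² + z² = d_i² (stations at z=0).
Subtracting the A sphere from B and C: z² cancels, leaving linear equations in x and y:
421.8 x + 245.8 y = 6464.73
274.0 x − 116.0 y = -7875.56
Solving: x ≈ -10.199, y ≈ 43.802 km (keep extra digits for the depth step; rounded: -10.2, 43.8).
Then from the A sphere: z² = 91.67² − (x + 82.9)² − (y − 6.0)² with x = -10.199, y = 43.802, so z ≈ 41.097 ≈ 41.1 km.
Check against D (with the unrounded solution): distance 109.84 ≈ 109.84 km. ✓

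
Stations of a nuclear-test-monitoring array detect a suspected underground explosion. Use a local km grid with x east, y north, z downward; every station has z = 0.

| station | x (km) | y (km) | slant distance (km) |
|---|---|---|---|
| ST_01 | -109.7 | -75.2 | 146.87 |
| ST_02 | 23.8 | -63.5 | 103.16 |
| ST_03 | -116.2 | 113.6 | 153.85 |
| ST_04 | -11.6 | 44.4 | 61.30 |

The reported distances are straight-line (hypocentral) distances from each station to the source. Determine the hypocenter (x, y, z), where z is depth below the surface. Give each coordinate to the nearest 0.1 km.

Each station gives a sphere (x−x_i)² + (y−y_i)² + z² = d_i² (stations at z=0).
Subtracting the ST_01 sphere from ST_02 and ST_03: z² cancels, leaving linear equations in x and y:
267.0 x + 23.4 y = -2161.63
-13.0 x + 377.6 y = 6619.24
Solving: x ≈ -9.603, y ≈ 17.199 km (keep extra digits for the depth step; rounded: -9.6, 17.2).
Then from the ST_01 sphere: z² = 146.87² − (x + 109.7)² − (y + 75.2)² with x = -9.603, y = 17.199, so z ≈ 54.898 ≈ 54.9 km.

x ≈ -9.6 km, y ≈ 17.2 km, depth ≈ 54.9 km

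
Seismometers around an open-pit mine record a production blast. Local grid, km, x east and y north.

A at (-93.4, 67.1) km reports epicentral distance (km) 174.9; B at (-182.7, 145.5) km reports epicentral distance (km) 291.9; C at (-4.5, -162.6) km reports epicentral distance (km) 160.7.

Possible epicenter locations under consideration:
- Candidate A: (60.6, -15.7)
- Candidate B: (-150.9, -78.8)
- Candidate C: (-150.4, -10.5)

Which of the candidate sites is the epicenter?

Candidate A

For each candidate, compare |candidate − station| to the reported distance:
Candidate A: residuals A 0.1, B 0.0, C 0.0 → max 0.1 km
Candidate B: residuals A 18.1, B 65.4, C 8.0 → max 65.4 km
Candidate C: residuals A 78.6, B 132.6, C 50.1 → max 132.6 km
Only Candidate A has all residuals ≈ 0.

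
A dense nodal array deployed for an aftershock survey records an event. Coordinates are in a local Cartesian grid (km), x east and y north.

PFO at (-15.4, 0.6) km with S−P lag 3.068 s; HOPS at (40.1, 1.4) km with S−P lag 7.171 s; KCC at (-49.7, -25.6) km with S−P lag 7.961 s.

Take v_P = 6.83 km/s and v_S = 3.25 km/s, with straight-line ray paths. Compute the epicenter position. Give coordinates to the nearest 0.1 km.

(-2.0, -12.9)

Distance from S−P lag: d = Δt · v_P v_S / (v_P − v_S) = Δt · (6.83·3.25)/(6.83−3.25) ≈ 6.2004·Δt.
So d_PFO = 19.02, d_HOPS = 44.46, d_KCC = 49.36 km.
Circle about each station: (x + 15.4)² + (y − 0.6)² = 19.02²; (x − 40.1)² + (y − 1.4)² = 44.46²; (x + 49.7)² + (y + 25.6)² = 49.36².
Subtracting the PFO equation from the HOPS and KCC equations removes the quadratic terms:
111.0 x + 1.6 y = -242.48
-68.6 x − 52.4 y = 813.28
Solving the 2×2 system: x ≈ -2.0, y ≈ -12.9 km.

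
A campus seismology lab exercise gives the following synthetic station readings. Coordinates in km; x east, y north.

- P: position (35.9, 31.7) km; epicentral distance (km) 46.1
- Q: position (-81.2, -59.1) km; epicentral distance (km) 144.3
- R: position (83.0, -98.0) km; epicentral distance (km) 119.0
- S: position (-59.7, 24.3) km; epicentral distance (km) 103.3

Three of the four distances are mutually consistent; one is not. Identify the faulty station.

P

Solve using three stations at a time. Using Q, R, S (subtract circle equations pairwise → linear system) gives (x, y) ≈ (43.2, 14.2).
Distances from that point to each station vs reported:
  P: calculated 19.0 vs reported 46.1 → residual 27.1 km
  Q: calculated 144.3 vs reported 144.3 → residual 0.0 km
  R: calculated 119.0 vs reported 119.0 → residual 0.0 km
  S: calculated 103.3 vs reported 103.3 → residual 0.0 km
Q, R, S are mutually consistent (residuals ≈ 0); P is off by 27.1 km.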